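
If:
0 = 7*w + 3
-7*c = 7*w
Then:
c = 3/7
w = -3/7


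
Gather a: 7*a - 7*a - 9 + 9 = 0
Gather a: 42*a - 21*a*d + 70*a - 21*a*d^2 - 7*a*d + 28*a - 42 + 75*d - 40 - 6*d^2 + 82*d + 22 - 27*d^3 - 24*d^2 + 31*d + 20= a*(-21*d^2 - 28*d + 140) - 27*d^3 - 30*d^2 + 188*d - 40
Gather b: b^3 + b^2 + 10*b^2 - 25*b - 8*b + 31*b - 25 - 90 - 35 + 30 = b^3 + 11*b^2 - 2*b - 120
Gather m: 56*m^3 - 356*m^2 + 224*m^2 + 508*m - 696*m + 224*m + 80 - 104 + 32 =56*m^3 - 132*m^2 + 36*m + 8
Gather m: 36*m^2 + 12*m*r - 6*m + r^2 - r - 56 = 36*m^2 + m*(12*r - 6) + r^2 - r - 56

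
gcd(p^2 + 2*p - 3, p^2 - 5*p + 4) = p - 1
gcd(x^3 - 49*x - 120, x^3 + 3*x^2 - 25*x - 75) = x^2 + 8*x + 15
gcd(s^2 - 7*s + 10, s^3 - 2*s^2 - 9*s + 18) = s - 2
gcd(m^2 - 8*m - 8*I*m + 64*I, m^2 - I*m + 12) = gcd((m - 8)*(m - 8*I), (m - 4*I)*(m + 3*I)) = 1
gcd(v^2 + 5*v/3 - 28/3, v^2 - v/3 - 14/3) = v - 7/3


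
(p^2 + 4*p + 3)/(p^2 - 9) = (p + 1)/(p - 3)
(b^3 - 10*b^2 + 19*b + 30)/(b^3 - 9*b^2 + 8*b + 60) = (b + 1)/(b + 2)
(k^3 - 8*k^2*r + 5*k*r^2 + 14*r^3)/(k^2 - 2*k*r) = k - 6*r - 7*r^2/k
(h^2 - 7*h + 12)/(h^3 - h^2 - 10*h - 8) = (h - 3)/(h^2 + 3*h + 2)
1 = 1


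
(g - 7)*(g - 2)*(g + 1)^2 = g^4 - 7*g^3 - 3*g^2 + 19*g + 14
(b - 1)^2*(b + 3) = b^3 + b^2 - 5*b + 3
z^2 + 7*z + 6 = (z + 1)*(z + 6)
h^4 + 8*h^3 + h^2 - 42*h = h*(h - 2)*(h + 3)*(h + 7)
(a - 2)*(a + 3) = a^2 + a - 6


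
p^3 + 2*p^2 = p^2*(p + 2)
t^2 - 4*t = t*(t - 4)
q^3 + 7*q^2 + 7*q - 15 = (q - 1)*(q + 3)*(q + 5)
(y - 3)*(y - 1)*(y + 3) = y^3 - y^2 - 9*y + 9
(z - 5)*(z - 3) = z^2 - 8*z + 15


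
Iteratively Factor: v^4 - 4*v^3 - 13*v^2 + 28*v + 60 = (v + 2)*(v^3 - 6*v^2 - v + 30) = (v - 5)*(v + 2)*(v^2 - v - 6) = (v - 5)*(v + 2)^2*(v - 3)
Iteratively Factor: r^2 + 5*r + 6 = (r + 2)*(r + 3)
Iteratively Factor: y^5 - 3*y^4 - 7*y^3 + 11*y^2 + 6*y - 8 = (y + 1)*(y^4 - 4*y^3 - 3*y^2 + 14*y - 8) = (y - 1)*(y + 1)*(y^3 - 3*y^2 - 6*y + 8) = (y - 1)*(y + 1)*(y + 2)*(y^2 - 5*y + 4) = (y - 4)*(y - 1)*(y + 1)*(y + 2)*(y - 1)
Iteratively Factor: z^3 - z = (z)*(z^2 - 1) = z*(z - 1)*(z + 1)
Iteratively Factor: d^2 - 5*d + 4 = (d - 4)*(d - 1)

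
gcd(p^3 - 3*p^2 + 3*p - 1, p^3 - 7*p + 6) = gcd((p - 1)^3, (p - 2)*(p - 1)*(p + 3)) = p - 1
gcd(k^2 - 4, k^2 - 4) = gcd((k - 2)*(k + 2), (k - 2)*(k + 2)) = k^2 - 4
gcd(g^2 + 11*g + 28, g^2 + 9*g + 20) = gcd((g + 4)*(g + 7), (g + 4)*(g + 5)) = g + 4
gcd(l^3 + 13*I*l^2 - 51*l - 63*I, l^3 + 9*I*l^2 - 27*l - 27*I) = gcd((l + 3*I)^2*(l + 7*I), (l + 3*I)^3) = l^2 + 6*I*l - 9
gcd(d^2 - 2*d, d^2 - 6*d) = d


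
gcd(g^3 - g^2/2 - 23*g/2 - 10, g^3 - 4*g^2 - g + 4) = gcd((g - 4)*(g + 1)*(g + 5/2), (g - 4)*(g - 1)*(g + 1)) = g^2 - 3*g - 4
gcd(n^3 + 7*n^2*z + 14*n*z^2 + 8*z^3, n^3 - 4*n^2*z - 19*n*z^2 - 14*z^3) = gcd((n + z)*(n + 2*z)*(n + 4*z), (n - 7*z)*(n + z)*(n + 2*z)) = n^2 + 3*n*z + 2*z^2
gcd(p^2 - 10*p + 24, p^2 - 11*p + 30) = p - 6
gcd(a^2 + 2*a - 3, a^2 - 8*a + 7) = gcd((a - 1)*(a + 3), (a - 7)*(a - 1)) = a - 1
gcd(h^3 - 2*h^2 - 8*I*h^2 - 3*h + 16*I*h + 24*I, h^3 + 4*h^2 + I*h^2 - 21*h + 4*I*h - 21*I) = h - 3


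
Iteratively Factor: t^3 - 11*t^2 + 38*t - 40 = (t - 4)*(t^2 - 7*t + 10) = (t - 5)*(t - 4)*(t - 2)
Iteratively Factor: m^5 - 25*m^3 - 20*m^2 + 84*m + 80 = (m + 4)*(m^4 - 4*m^3 - 9*m^2 + 16*m + 20) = (m - 5)*(m + 4)*(m^3 + m^2 - 4*m - 4) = (m - 5)*(m - 2)*(m + 4)*(m^2 + 3*m + 2) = (m - 5)*(m - 2)*(m + 1)*(m + 4)*(m + 2)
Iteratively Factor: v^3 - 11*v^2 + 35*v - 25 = (v - 5)*(v^2 - 6*v + 5) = (v - 5)*(v - 1)*(v - 5)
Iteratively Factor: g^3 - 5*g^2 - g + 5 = (g + 1)*(g^2 - 6*g + 5) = (g - 5)*(g + 1)*(g - 1)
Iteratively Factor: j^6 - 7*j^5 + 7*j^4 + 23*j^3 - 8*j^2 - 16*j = (j + 1)*(j^5 - 8*j^4 + 15*j^3 + 8*j^2 - 16*j) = (j - 1)*(j + 1)*(j^4 - 7*j^3 + 8*j^2 + 16*j) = (j - 1)*(j + 1)^2*(j^3 - 8*j^2 + 16*j) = j*(j - 1)*(j + 1)^2*(j^2 - 8*j + 16) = j*(j - 4)*(j - 1)*(j + 1)^2*(j - 4)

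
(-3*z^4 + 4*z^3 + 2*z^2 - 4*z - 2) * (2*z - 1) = -6*z^5 + 11*z^4 - 10*z^2 + 2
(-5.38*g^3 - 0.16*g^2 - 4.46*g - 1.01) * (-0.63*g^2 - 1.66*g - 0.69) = 3.3894*g^5 + 9.0316*g^4 + 6.7876*g^3 + 8.1503*g^2 + 4.754*g + 0.6969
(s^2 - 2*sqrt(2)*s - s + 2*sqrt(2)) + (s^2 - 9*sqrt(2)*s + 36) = 2*s^2 - 11*sqrt(2)*s - s + 2*sqrt(2) + 36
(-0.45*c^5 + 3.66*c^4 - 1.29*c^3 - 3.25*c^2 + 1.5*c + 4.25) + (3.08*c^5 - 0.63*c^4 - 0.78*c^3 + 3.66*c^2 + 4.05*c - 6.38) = 2.63*c^5 + 3.03*c^4 - 2.07*c^3 + 0.41*c^2 + 5.55*c - 2.13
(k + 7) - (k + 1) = 6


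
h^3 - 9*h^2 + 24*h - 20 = (h - 5)*(h - 2)^2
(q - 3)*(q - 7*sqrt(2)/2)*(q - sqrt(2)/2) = q^3 - 4*sqrt(2)*q^2 - 3*q^2 + 7*q/2 + 12*sqrt(2)*q - 21/2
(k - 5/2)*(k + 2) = k^2 - k/2 - 5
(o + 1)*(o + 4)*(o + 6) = o^3 + 11*o^2 + 34*o + 24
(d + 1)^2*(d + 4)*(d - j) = d^4 - d^3*j + 6*d^3 - 6*d^2*j + 9*d^2 - 9*d*j + 4*d - 4*j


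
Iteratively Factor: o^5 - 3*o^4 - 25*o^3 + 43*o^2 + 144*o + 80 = (o - 4)*(o^4 + o^3 - 21*o^2 - 41*o - 20) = (o - 4)*(o + 1)*(o^3 - 21*o - 20) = (o - 4)*(o + 1)^2*(o^2 - o - 20) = (o - 5)*(o - 4)*(o + 1)^2*(o + 4)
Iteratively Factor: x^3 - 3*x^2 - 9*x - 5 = (x + 1)*(x^2 - 4*x - 5) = (x + 1)^2*(x - 5)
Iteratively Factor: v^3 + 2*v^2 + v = (v + 1)*(v^2 + v) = v*(v + 1)*(v + 1)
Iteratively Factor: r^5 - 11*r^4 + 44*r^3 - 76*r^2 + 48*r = (r - 4)*(r^4 - 7*r^3 + 16*r^2 - 12*r) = (r - 4)*(r - 2)*(r^3 - 5*r^2 + 6*r) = r*(r - 4)*(r - 2)*(r^2 - 5*r + 6) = r*(r - 4)*(r - 3)*(r - 2)*(r - 2)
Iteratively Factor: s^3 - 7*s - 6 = (s - 3)*(s^2 + 3*s + 2) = (s - 3)*(s + 1)*(s + 2)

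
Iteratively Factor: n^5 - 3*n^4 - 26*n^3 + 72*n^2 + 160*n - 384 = (n + 4)*(n^4 - 7*n^3 + 2*n^2 + 64*n - 96) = (n - 2)*(n + 4)*(n^3 - 5*n^2 - 8*n + 48) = (n - 4)*(n - 2)*(n + 4)*(n^2 - n - 12) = (n - 4)*(n - 2)*(n + 3)*(n + 4)*(n - 4)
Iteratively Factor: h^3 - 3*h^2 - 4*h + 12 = (h - 2)*(h^2 - h - 6) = (h - 2)*(h + 2)*(h - 3)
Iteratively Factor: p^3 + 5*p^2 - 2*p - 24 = (p + 4)*(p^2 + p - 6) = (p - 2)*(p + 4)*(p + 3)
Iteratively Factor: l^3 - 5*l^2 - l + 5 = (l + 1)*(l^2 - 6*l + 5) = (l - 5)*(l + 1)*(l - 1)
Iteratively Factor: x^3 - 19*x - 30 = (x - 5)*(x^2 + 5*x + 6) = (x - 5)*(x + 3)*(x + 2)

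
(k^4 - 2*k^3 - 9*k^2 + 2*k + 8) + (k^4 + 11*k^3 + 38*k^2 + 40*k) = 2*k^4 + 9*k^3 + 29*k^2 + 42*k + 8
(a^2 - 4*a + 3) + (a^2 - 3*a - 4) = 2*a^2 - 7*a - 1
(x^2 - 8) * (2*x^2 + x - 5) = 2*x^4 + x^3 - 21*x^2 - 8*x + 40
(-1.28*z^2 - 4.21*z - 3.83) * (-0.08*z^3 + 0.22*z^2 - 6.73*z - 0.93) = 0.1024*z^5 + 0.0552*z^4 + 7.9946*z^3 + 28.6811*z^2 + 29.6912*z + 3.5619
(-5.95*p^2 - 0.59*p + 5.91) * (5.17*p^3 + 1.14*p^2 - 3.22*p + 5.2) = -30.7615*p^5 - 9.8333*p^4 + 49.0411*p^3 - 22.3028*p^2 - 22.0982*p + 30.732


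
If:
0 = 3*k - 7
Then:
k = 7/3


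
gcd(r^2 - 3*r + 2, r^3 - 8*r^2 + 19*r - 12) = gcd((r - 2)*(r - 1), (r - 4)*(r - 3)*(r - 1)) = r - 1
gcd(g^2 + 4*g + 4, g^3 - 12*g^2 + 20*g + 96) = g + 2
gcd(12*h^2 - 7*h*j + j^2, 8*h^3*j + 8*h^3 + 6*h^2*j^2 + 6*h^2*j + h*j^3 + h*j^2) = 1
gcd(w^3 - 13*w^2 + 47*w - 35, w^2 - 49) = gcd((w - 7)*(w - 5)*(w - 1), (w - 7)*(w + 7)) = w - 7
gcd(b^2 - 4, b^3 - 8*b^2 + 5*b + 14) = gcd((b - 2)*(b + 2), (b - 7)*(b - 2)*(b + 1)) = b - 2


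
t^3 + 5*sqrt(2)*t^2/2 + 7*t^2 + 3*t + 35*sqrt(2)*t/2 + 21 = (t + 7)*(t + sqrt(2))*(t + 3*sqrt(2)/2)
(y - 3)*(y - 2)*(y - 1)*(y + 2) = y^4 - 4*y^3 - y^2 + 16*y - 12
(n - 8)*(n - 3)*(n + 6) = n^3 - 5*n^2 - 42*n + 144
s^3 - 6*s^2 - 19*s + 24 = (s - 8)*(s - 1)*(s + 3)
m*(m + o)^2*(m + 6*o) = m^4 + 8*m^3*o + 13*m^2*o^2 + 6*m*o^3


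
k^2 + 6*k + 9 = (k + 3)^2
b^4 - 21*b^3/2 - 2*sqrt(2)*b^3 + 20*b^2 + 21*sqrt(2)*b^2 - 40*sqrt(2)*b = b*(b - 8)*(b - 5/2)*(b - 2*sqrt(2))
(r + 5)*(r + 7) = r^2 + 12*r + 35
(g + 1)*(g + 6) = g^2 + 7*g + 6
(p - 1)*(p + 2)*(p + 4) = p^3 + 5*p^2 + 2*p - 8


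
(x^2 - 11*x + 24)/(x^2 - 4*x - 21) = (-x^2 + 11*x - 24)/(-x^2 + 4*x + 21)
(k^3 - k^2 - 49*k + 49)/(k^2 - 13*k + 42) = (k^2 + 6*k - 7)/(k - 6)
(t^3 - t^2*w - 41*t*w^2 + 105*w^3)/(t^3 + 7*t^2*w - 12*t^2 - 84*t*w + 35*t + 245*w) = (t^2 - 8*t*w + 15*w^2)/(t^2 - 12*t + 35)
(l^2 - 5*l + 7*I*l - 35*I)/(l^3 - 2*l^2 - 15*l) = (l + 7*I)/(l*(l + 3))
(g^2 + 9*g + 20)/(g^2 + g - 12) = (g + 5)/(g - 3)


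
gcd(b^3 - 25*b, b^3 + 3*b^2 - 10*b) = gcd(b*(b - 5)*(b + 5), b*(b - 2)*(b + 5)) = b^2 + 5*b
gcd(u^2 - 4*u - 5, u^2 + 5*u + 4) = u + 1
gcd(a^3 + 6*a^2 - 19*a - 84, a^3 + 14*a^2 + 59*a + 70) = a + 7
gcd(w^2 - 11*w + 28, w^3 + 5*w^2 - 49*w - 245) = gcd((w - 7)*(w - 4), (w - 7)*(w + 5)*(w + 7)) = w - 7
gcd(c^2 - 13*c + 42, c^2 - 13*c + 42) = c^2 - 13*c + 42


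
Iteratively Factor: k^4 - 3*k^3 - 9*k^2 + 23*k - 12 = (k + 3)*(k^3 - 6*k^2 + 9*k - 4) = (k - 1)*(k + 3)*(k^2 - 5*k + 4) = (k - 1)^2*(k + 3)*(k - 4)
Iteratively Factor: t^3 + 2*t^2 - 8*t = (t + 4)*(t^2 - 2*t) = (t - 2)*(t + 4)*(t)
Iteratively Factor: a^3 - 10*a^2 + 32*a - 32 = (a - 4)*(a^2 - 6*a + 8) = (a - 4)*(a - 2)*(a - 4)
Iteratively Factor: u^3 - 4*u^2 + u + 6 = (u - 3)*(u^2 - u - 2) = (u - 3)*(u - 2)*(u + 1)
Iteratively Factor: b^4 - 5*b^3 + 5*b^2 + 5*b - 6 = (b - 3)*(b^3 - 2*b^2 - b + 2) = (b - 3)*(b + 1)*(b^2 - 3*b + 2) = (b - 3)*(b - 2)*(b + 1)*(b - 1)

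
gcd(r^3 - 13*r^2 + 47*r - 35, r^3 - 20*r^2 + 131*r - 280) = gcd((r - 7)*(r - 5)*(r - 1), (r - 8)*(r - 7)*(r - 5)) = r^2 - 12*r + 35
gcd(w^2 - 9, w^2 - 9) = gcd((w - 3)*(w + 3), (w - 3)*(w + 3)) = w^2 - 9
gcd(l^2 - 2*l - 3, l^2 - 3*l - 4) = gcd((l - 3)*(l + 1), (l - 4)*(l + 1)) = l + 1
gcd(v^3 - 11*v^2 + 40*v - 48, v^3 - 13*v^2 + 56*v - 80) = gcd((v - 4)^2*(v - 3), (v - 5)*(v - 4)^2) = v^2 - 8*v + 16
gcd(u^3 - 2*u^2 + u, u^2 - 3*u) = u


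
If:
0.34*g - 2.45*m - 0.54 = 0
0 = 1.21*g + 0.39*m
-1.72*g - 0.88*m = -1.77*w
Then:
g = 0.07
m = -0.21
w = -0.04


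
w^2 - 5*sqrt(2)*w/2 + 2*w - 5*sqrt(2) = (w + 2)*(w - 5*sqrt(2)/2)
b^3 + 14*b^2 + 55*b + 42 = (b + 1)*(b + 6)*(b + 7)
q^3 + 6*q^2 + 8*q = q*(q + 2)*(q + 4)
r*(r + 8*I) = r^2 + 8*I*r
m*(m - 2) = m^2 - 2*m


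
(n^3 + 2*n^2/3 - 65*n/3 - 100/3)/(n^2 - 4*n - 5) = (3*n^2 + 17*n + 20)/(3*(n + 1))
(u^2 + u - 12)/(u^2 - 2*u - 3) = (u + 4)/(u + 1)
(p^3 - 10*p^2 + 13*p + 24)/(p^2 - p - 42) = (-p^3 + 10*p^2 - 13*p - 24)/(-p^2 + p + 42)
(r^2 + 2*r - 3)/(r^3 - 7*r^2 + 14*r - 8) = (r + 3)/(r^2 - 6*r + 8)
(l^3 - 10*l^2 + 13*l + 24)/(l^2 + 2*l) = (l^3 - 10*l^2 + 13*l + 24)/(l*(l + 2))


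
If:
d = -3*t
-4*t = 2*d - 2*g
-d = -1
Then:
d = 1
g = 1/3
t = -1/3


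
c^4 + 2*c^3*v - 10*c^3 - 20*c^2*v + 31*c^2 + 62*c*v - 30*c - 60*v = (c - 5)*(c - 3)*(c - 2)*(c + 2*v)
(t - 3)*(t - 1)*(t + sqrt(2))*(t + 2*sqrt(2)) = t^4 - 4*t^3 + 3*sqrt(2)*t^3 - 12*sqrt(2)*t^2 + 7*t^2 - 16*t + 9*sqrt(2)*t + 12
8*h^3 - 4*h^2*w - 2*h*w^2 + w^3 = (-2*h + w)^2*(2*h + w)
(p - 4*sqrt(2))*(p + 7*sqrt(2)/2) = p^2 - sqrt(2)*p/2 - 28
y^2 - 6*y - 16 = (y - 8)*(y + 2)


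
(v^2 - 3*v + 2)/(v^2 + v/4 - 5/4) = 4*(v - 2)/(4*v + 5)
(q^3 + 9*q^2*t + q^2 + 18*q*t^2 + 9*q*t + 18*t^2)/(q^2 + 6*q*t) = q + 3*t + 1 + 3*t/q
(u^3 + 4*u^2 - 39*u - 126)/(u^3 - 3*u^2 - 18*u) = (u + 7)/u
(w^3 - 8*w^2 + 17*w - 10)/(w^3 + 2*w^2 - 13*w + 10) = (w - 5)/(w + 5)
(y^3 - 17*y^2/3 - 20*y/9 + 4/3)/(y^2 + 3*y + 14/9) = (3*y^2 - 19*y + 6)/(3*y + 7)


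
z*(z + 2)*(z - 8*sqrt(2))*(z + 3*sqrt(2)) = z^4 - 5*sqrt(2)*z^3 + 2*z^3 - 48*z^2 - 10*sqrt(2)*z^2 - 96*z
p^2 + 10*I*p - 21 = (p + 3*I)*(p + 7*I)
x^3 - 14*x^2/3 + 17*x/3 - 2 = (x - 3)*(x - 1)*(x - 2/3)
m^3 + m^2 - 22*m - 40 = (m - 5)*(m + 2)*(m + 4)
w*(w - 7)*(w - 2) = w^3 - 9*w^2 + 14*w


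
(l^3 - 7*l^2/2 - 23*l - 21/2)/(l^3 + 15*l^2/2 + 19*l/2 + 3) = (l^2 - 4*l - 21)/(l^2 + 7*l + 6)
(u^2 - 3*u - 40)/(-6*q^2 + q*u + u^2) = (u^2 - 3*u - 40)/(-6*q^2 + q*u + u^2)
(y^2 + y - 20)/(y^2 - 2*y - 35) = (y - 4)/(y - 7)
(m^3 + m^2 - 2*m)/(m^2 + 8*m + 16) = m*(m^2 + m - 2)/(m^2 + 8*m + 16)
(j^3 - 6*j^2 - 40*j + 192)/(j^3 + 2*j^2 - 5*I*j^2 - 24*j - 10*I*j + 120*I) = (j - 8)/(j - 5*I)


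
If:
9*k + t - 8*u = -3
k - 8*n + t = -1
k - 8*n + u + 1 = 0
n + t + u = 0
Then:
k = -29/80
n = 3/40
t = -3/80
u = -3/80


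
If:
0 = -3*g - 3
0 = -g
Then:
No Solution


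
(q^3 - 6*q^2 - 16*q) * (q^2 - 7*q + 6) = q^5 - 13*q^4 + 32*q^3 + 76*q^2 - 96*q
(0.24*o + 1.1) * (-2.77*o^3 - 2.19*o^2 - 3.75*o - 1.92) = -0.6648*o^4 - 3.5726*o^3 - 3.309*o^2 - 4.5858*o - 2.112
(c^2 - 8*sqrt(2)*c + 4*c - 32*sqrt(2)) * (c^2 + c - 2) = c^4 - 8*sqrt(2)*c^3 + 5*c^3 - 40*sqrt(2)*c^2 + 2*c^2 - 16*sqrt(2)*c - 8*c + 64*sqrt(2)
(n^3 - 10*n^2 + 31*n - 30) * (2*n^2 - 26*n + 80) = 2*n^5 - 46*n^4 + 402*n^3 - 1666*n^2 + 3260*n - 2400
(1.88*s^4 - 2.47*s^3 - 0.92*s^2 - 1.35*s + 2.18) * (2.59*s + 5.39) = 4.8692*s^5 + 3.7359*s^4 - 15.6961*s^3 - 8.4553*s^2 - 1.6303*s + 11.7502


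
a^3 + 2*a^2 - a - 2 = (a - 1)*(a + 1)*(a + 2)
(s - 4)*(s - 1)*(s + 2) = s^3 - 3*s^2 - 6*s + 8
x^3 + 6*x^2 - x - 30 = (x - 2)*(x + 3)*(x + 5)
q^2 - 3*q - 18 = (q - 6)*(q + 3)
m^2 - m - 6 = (m - 3)*(m + 2)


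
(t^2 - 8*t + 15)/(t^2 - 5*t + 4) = (t^2 - 8*t + 15)/(t^2 - 5*t + 4)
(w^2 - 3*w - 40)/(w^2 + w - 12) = (w^2 - 3*w - 40)/(w^2 + w - 12)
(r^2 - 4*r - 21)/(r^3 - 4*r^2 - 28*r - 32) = (-r^2 + 4*r + 21)/(-r^3 + 4*r^2 + 28*r + 32)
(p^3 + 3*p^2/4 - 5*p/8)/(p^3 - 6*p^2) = (8*p^2 + 6*p - 5)/(8*p*(p - 6))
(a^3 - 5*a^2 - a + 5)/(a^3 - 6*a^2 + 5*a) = (a + 1)/a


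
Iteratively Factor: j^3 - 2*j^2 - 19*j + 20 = (j + 4)*(j^2 - 6*j + 5) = (j - 1)*(j + 4)*(j - 5)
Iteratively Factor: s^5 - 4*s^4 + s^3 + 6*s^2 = (s)*(s^4 - 4*s^3 + s^2 + 6*s) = s^2*(s^3 - 4*s^2 + s + 6) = s^2*(s - 2)*(s^2 - 2*s - 3) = s^2*(s - 2)*(s + 1)*(s - 3)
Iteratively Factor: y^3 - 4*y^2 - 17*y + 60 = (y + 4)*(y^2 - 8*y + 15) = (y - 3)*(y + 4)*(y - 5)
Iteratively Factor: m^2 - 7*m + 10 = (m - 2)*(m - 5)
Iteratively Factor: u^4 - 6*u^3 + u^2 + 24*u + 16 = (u - 4)*(u^3 - 2*u^2 - 7*u - 4) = (u - 4)*(u + 1)*(u^2 - 3*u - 4) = (u - 4)*(u + 1)^2*(u - 4)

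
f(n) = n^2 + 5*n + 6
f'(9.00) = 23.00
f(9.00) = 132.00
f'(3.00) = 11.00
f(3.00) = 30.00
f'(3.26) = 11.52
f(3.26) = 32.93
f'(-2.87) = -0.74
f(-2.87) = -0.11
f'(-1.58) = 1.84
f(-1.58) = 0.60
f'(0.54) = 6.08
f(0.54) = 8.99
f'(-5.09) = -5.18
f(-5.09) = 6.46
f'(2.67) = 10.34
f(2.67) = 26.48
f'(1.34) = 7.68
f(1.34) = 14.50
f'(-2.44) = 0.12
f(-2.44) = -0.25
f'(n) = 2*n + 5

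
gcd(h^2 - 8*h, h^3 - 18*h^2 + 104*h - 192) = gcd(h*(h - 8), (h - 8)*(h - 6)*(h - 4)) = h - 8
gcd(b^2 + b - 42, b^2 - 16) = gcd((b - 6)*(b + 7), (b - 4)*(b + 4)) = 1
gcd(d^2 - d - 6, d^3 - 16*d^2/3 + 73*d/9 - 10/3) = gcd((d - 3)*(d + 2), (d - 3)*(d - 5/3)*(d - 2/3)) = d - 3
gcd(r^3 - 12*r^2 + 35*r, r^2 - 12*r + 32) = 1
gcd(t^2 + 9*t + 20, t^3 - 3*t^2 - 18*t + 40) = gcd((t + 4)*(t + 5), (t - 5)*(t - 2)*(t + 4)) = t + 4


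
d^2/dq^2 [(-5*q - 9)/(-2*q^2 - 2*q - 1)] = 4*(2*(2*q + 1)^2*(5*q + 9) - (15*q + 14)*(2*q^2 + 2*q + 1))/(2*q^2 + 2*q + 1)^3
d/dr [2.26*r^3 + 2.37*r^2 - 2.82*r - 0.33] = 6.78*r^2 + 4.74*r - 2.82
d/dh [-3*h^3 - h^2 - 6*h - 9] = -9*h^2 - 2*h - 6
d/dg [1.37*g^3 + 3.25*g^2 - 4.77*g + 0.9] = 4.11*g^2 + 6.5*g - 4.77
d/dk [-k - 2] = -1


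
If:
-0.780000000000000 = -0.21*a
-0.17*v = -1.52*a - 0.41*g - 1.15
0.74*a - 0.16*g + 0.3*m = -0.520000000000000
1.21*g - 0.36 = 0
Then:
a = 3.71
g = 0.30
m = -10.74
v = 40.69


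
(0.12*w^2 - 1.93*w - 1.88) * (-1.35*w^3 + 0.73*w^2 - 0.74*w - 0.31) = -0.162*w^5 + 2.6931*w^4 + 1.0403*w^3 + 0.0186000000000002*w^2 + 1.9895*w + 0.5828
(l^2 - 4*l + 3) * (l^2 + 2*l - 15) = l^4 - 2*l^3 - 20*l^2 + 66*l - 45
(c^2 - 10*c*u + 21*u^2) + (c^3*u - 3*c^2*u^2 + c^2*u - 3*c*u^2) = c^3*u - 3*c^2*u^2 + c^2*u + c^2 - 3*c*u^2 - 10*c*u + 21*u^2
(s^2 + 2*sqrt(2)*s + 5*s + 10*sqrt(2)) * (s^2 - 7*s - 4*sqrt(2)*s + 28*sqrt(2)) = s^4 - 2*sqrt(2)*s^3 - 2*s^3 - 51*s^2 + 4*sqrt(2)*s^2 + 32*s + 70*sqrt(2)*s + 560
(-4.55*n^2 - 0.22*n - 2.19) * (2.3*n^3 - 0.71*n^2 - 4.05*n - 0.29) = -10.465*n^5 + 2.7245*n^4 + 13.5467*n^3 + 3.7654*n^2 + 8.9333*n + 0.6351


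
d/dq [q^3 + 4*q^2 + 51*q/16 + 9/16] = 3*q^2 + 8*q + 51/16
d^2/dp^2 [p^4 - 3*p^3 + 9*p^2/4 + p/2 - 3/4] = 12*p^2 - 18*p + 9/2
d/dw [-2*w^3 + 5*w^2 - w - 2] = -6*w^2 + 10*w - 1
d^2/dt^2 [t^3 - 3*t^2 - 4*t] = 6*t - 6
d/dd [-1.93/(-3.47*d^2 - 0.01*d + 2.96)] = (-13.3942*d - 0.0193)/(3.47*d^2 + 0.01*d - 2.96)^2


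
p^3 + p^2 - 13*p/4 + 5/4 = (p - 1)*(p - 1/2)*(p + 5/2)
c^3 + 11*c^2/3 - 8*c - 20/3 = (c - 2)*(c + 2/3)*(c + 5)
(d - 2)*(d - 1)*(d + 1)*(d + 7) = d^4 + 5*d^3 - 15*d^2 - 5*d + 14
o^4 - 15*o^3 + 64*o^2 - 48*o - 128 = (o - 8)*(o - 4)^2*(o + 1)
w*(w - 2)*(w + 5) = w^3 + 3*w^2 - 10*w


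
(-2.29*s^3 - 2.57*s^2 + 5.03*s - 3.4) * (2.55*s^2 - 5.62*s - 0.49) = -5.8395*s^5 + 6.3163*s^4 + 28.392*s^3 - 35.6793*s^2 + 16.6433*s + 1.666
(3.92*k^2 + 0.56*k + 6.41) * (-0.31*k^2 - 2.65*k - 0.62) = -1.2152*k^4 - 10.5616*k^3 - 5.9015*k^2 - 17.3337*k - 3.9742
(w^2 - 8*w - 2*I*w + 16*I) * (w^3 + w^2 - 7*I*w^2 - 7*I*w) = w^5 - 7*w^4 - 9*I*w^4 - 22*w^3 + 63*I*w^3 + 98*w^2 + 72*I*w^2 + 112*w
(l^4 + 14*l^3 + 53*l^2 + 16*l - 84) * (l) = l^5 + 14*l^4 + 53*l^3 + 16*l^2 - 84*l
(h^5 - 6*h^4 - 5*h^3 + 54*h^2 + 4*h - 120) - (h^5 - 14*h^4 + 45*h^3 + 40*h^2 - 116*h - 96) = 8*h^4 - 50*h^3 + 14*h^2 + 120*h - 24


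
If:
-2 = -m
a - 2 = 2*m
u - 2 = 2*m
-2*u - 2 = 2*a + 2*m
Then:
No Solution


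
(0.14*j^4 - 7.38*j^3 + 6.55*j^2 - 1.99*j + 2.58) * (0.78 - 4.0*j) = -0.56*j^5 + 29.6292*j^4 - 31.9564*j^3 + 13.069*j^2 - 11.8722*j + 2.0124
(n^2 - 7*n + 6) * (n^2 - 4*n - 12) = n^4 - 11*n^3 + 22*n^2 + 60*n - 72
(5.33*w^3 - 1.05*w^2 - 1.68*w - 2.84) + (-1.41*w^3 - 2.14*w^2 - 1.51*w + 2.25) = 3.92*w^3 - 3.19*w^2 - 3.19*w - 0.59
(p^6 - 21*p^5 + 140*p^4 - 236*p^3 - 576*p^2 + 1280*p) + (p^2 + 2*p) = p^6 - 21*p^5 + 140*p^4 - 236*p^3 - 575*p^2 + 1282*p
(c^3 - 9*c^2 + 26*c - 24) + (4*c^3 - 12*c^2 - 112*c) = 5*c^3 - 21*c^2 - 86*c - 24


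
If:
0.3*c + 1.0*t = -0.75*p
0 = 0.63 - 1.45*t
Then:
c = -2.5*p - 1.44827586206897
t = 0.43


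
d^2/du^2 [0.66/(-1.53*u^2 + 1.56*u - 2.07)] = (3.089988*u^2 - 3.150576*u - 0.66*(3.06*u - 1.56)*(6.12*u - 3.12) + 4.180572)/(1.53*u^2 - 1.56*u + 2.07)^3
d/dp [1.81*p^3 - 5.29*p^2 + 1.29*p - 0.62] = 5.43*p^2 - 10.58*p + 1.29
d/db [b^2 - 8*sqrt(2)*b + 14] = 2*b - 8*sqrt(2)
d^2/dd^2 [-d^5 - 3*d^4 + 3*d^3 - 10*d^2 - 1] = -20*d^3 - 36*d^2 + 18*d - 20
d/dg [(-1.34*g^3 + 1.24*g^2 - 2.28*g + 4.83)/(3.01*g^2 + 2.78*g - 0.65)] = (-4.0334*g^4 - 7.4504*g^3 + 12.923*g^2 - 30.6886*g - 11.9454)/(9.0601*g^4 + 16.7356*g^3 + 3.8154*g^2 - 3.614*g + 0.4225)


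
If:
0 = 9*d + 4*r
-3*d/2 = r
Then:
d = 0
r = 0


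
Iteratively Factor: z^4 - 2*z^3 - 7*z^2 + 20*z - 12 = (z - 1)*(z^3 - z^2 - 8*z + 12) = (z - 1)*(z + 3)*(z^2 - 4*z + 4) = (z - 2)*(z - 1)*(z + 3)*(z - 2)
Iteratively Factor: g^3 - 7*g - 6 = (g + 2)*(g^2 - 2*g - 3) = (g + 1)*(g + 2)*(g - 3)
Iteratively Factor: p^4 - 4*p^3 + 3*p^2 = (p)*(p^3 - 4*p^2 + 3*p) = p*(p - 3)*(p^2 - p) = p^2*(p - 3)*(p - 1)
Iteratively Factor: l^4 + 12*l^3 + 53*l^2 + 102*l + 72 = (l + 2)*(l^3 + 10*l^2 + 33*l + 36) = (l + 2)*(l + 4)*(l^2 + 6*l + 9) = (l + 2)*(l + 3)*(l + 4)*(l + 3)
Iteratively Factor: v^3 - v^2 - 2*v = (v + 1)*(v^2 - 2*v) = (v - 2)*(v + 1)*(v)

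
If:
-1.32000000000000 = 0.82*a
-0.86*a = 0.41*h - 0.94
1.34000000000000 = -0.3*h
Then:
No Solution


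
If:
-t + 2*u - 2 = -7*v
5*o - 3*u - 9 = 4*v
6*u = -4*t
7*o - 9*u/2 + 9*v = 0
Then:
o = 657/266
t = -1761/532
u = 587/266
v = -435/532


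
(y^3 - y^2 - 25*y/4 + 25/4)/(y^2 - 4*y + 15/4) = (2*y^2 + 3*y - 5)/(2*y - 3)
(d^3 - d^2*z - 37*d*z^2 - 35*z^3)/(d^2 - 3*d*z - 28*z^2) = (d^2 + 6*d*z + 5*z^2)/(d + 4*z)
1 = 1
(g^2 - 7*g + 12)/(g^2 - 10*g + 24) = (g - 3)/(g - 6)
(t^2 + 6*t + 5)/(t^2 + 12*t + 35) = (t + 1)/(t + 7)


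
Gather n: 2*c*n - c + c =2*c*n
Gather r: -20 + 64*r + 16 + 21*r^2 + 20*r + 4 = 21*r^2 + 84*r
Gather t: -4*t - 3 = -4*t - 3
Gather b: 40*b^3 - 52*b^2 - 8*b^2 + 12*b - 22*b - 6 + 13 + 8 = 40*b^3 - 60*b^2 - 10*b + 15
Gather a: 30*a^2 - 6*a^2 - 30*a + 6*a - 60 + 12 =24*a^2 - 24*a - 48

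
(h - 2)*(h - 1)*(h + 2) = h^3 - h^2 - 4*h + 4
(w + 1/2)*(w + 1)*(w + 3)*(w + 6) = w^4 + 21*w^3/2 + 32*w^2 + 63*w/2 + 9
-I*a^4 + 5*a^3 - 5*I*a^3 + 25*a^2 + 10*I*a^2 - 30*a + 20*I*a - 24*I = (a + 6)*(a + I)*(a + 4*I)*(-I*a + I)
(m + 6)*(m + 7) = m^2 + 13*m + 42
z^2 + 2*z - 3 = (z - 1)*(z + 3)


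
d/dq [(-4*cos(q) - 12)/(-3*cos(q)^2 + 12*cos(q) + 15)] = 4*(cos(q)^2 + 6*cos(q) - 7)*sin(q)/(3*(sin(q)^2 + 4*cos(q) + 4)^2)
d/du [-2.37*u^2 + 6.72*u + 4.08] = 6.72 - 4.74*u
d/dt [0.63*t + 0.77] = 0.630000000000000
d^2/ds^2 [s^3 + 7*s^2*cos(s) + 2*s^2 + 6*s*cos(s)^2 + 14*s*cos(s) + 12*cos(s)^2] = -7*s^2*cos(s) - 28*s*sin(s) - 14*s*cos(s) - 12*s*cos(2*s) + 6*s - 28*sin(s) - 12*sin(2*s) + 14*cos(s) - 24*cos(2*s) + 4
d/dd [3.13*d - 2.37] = 3.13000000000000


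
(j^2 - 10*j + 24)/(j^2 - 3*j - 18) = (j - 4)/(j + 3)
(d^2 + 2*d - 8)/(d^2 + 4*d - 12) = (d + 4)/(d + 6)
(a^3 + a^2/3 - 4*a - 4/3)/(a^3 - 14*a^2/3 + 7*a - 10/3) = (3*a^2 + 7*a + 2)/(3*a^2 - 8*a + 5)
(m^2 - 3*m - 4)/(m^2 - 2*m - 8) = (m + 1)/(m + 2)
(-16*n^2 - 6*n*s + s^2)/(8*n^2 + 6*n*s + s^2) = (-8*n + s)/(4*n + s)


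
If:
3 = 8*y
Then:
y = 3/8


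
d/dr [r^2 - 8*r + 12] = 2*r - 8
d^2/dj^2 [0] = 0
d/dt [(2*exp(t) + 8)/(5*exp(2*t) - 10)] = 2*(-2*(exp(t) + 4)*exp(t) + exp(2*t) - 2)*exp(t)/(5*(exp(2*t) - 2)^2)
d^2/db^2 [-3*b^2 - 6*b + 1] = -6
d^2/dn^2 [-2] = 0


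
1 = 1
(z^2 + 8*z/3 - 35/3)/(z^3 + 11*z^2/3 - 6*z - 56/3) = (z + 5)/(z^2 + 6*z + 8)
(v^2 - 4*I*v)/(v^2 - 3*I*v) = (v - 4*I)/(v - 3*I)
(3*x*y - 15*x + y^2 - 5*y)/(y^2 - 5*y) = (3*x + y)/y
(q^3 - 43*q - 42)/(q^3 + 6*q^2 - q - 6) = (q - 7)/(q - 1)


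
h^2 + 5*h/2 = h*(h + 5/2)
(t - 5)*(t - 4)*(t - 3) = t^3 - 12*t^2 + 47*t - 60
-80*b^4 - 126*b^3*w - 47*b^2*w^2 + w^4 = (-8*b + w)*(b + w)*(2*b + w)*(5*b + w)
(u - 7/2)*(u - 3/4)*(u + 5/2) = u^3 - 7*u^2/4 - 8*u + 105/16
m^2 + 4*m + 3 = (m + 1)*(m + 3)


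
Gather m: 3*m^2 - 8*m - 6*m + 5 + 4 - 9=3*m^2 - 14*m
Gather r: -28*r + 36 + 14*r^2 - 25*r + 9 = 14*r^2 - 53*r + 45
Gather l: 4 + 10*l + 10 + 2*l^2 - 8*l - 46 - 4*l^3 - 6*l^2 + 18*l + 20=-4*l^3 - 4*l^2 + 20*l - 12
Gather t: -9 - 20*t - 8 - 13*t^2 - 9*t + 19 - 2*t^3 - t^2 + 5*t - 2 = -2*t^3 - 14*t^2 - 24*t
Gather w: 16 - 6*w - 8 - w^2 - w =-w^2 - 7*w + 8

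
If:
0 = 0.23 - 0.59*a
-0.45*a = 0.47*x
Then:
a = 0.39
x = -0.37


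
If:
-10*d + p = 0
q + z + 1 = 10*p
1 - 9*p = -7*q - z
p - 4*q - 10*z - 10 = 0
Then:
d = 0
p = 0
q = 0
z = -1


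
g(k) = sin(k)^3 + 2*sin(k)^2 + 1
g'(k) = 3*sin(k)^2*cos(k) + 4*sin(k)*cos(k)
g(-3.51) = 1.31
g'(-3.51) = -1.71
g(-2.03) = 1.89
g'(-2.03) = 0.52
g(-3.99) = 2.55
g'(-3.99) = -3.10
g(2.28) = 2.59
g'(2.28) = -3.10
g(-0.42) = 1.26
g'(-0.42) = -1.03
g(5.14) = 1.90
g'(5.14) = -0.48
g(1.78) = 3.85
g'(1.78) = -1.41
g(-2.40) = 1.60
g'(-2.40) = 0.98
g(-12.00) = 1.73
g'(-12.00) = 2.54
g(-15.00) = 1.57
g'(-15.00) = 1.01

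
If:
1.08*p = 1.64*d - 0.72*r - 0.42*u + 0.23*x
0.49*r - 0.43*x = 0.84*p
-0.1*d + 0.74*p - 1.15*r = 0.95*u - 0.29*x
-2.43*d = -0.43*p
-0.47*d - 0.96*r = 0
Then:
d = 0.00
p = 0.00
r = 0.00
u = 0.00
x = 0.00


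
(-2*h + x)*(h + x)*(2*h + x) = -4*h^3 - 4*h^2*x + h*x^2 + x^3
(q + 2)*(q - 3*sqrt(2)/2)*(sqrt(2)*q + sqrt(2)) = sqrt(2)*q^3 - 3*q^2 + 3*sqrt(2)*q^2 - 9*q + 2*sqrt(2)*q - 6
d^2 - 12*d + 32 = (d - 8)*(d - 4)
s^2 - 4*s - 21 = (s - 7)*(s + 3)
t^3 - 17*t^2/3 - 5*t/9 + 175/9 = (t - 5)*(t - 7/3)*(t + 5/3)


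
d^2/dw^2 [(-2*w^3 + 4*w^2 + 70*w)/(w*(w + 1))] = 128/(w^3 + 3*w^2 + 3*w + 1)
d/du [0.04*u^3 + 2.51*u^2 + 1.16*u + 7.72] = 0.12*u^2 + 5.02*u + 1.16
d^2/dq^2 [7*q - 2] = 0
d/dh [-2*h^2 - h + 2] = -4*h - 1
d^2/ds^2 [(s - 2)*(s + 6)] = 2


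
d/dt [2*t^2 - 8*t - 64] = 4*t - 8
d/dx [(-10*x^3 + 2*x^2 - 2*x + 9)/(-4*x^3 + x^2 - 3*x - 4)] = (-2*x^4 + 44*x^3 + 224*x^2 - 34*x + 35)/(16*x^6 - 8*x^5 + 25*x^4 + 26*x^3 + x^2 + 24*x + 16)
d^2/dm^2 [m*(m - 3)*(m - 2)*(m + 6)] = 12*m^2 + 6*m - 48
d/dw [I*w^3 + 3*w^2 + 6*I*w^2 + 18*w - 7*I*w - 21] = 3*I*w^2 + w*(6 + 12*I) + 18 - 7*I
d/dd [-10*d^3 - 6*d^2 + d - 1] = -30*d^2 - 12*d + 1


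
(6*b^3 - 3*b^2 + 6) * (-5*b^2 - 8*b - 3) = -30*b^5 - 33*b^4 + 6*b^3 - 21*b^2 - 48*b - 18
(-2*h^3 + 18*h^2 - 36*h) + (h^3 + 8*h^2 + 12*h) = -h^3 + 26*h^2 - 24*h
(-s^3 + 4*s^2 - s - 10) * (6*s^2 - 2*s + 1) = -6*s^5 + 26*s^4 - 15*s^3 - 54*s^2 + 19*s - 10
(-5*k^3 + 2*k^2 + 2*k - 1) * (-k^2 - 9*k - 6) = 5*k^5 + 43*k^4 + 10*k^3 - 29*k^2 - 3*k + 6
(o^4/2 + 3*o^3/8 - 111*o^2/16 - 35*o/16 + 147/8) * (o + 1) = o^5/2 + 7*o^4/8 - 105*o^3/16 - 73*o^2/8 + 259*o/16 + 147/8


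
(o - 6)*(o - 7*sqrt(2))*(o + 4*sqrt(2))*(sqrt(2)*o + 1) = sqrt(2)*o^4 - 6*sqrt(2)*o^3 - 5*o^3 - 59*sqrt(2)*o^2 + 30*o^2 - 56*o + 354*sqrt(2)*o + 336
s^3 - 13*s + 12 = (s - 3)*(s - 1)*(s + 4)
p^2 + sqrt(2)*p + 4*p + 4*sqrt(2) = (p + 4)*(p + sqrt(2))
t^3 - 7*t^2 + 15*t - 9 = (t - 3)^2*(t - 1)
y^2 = y^2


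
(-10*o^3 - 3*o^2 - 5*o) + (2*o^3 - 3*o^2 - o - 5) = -8*o^3 - 6*o^2 - 6*o - 5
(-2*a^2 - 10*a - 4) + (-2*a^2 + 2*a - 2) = -4*a^2 - 8*a - 6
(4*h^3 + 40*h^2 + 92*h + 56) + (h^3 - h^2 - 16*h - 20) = 5*h^3 + 39*h^2 + 76*h + 36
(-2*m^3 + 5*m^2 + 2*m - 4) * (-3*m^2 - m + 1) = 6*m^5 - 13*m^4 - 13*m^3 + 15*m^2 + 6*m - 4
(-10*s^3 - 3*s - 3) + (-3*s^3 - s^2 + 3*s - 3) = -13*s^3 - s^2 - 6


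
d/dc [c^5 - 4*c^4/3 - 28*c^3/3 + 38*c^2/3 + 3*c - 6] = 5*c^4 - 16*c^3/3 - 28*c^2 + 76*c/3 + 3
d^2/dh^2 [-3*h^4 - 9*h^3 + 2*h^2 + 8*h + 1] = -36*h^2 - 54*h + 4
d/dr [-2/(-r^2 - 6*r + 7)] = 4*(-r - 3)/(r^2 + 6*r - 7)^2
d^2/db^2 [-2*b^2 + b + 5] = -4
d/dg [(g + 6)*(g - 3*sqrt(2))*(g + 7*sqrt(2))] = 3*g^2 + 8*sqrt(2)*g + 12*g - 42 + 24*sqrt(2)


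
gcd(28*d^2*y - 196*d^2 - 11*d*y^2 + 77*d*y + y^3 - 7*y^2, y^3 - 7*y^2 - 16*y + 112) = y - 7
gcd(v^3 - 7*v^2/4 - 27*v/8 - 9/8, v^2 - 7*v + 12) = v - 3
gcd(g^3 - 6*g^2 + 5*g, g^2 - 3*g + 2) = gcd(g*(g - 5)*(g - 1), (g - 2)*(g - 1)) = g - 1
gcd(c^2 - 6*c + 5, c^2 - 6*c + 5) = c^2 - 6*c + 5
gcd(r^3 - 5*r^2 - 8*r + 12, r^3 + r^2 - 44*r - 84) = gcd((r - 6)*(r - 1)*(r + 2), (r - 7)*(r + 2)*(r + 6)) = r + 2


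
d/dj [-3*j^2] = -6*j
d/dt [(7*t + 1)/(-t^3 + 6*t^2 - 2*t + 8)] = (14*t^3 - 39*t^2 - 12*t + 58)/(t^6 - 12*t^5 + 40*t^4 - 40*t^3 + 100*t^2 - 32*t + 64)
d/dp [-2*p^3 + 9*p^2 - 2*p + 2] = -6*p^2 + 18*p - 2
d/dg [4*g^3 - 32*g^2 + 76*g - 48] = 12*g^2 - 64*g + 76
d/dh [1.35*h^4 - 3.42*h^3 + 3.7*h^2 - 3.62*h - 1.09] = 5.4*h^3 - 10.26*h^2 + 7.4*h - 3.62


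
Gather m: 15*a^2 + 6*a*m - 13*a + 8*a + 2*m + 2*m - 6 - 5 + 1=15*a^2 - 5*a + m*(6*a + 4) - 10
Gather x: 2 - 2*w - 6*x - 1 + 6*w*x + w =-w + x*(6*w - 6) + 1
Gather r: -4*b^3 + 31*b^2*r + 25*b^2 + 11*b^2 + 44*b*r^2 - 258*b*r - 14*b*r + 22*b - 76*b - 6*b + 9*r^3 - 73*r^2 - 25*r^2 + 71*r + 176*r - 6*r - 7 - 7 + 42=-4*b^3 + 36*b^2 - 60*b + 9*r^3 + r^2*(44*b - 98) + r*(31*b^2 - 272*b + 241) + 28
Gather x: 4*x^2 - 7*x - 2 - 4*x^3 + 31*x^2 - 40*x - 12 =-4*x^3 + 35*x^2 - 47*x - 14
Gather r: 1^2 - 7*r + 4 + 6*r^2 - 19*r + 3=6*r^2 - 26*r + 8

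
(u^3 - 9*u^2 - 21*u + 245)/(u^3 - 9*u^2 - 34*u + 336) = (u^2 - 2*u - 35)/(u^2 - 2*u - 48)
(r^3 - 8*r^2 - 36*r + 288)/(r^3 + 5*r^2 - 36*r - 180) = (r - 8)/(r + 5)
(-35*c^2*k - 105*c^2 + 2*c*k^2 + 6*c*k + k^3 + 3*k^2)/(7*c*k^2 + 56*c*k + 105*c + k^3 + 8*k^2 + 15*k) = (-5*c + k)/(k + 5)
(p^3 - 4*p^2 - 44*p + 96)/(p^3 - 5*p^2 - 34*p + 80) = (p + 6)/(p + 5)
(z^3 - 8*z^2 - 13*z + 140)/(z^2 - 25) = (z^2 - 3*z - 28)/(z + 5)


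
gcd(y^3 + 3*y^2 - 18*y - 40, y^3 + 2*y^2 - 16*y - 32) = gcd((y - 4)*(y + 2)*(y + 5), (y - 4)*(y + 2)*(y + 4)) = y^2 - 2*y - 8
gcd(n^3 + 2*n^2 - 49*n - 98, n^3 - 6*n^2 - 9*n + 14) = n^2 - 5*n - 14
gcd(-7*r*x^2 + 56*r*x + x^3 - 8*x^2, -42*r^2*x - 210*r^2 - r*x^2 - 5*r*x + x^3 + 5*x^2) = -7*r + x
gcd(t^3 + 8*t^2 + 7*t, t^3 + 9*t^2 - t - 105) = t + 7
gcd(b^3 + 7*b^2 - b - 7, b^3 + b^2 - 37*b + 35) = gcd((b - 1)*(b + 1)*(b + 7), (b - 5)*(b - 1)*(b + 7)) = b^2 + 6*b - 7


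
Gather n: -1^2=-1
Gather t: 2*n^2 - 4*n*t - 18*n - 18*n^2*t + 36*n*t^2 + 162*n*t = 2*n^2 + 36*n*t^2 - 18*n + t*(-18*n^2 + 158*n)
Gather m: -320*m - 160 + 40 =-320*m - 120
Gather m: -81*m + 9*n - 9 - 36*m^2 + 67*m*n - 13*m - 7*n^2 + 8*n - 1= -36*m^2 + m*(67*n - 94) - 7*n^2 + 17*n - 10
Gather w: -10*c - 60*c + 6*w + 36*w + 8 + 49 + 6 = -70*c + 42*w + 63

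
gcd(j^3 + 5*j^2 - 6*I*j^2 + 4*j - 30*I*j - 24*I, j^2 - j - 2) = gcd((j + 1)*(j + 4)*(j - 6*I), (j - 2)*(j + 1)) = j + 1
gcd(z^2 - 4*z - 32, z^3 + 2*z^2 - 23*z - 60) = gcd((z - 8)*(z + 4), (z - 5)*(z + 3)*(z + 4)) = z + 4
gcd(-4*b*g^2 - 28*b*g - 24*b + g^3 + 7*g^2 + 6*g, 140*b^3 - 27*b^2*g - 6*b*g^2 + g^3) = 4*b - g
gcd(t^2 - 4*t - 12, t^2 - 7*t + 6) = t - 6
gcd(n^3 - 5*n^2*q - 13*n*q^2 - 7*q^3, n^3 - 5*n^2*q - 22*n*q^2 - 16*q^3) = n + q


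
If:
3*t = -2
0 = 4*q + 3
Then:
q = -3/4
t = -2/3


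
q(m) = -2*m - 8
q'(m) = -2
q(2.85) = -13.70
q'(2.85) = -2.00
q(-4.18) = 0.36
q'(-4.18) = -2.00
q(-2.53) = -2.94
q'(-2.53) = -2.00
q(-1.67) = -4.66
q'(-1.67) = -2.00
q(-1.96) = -4.08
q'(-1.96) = -2.00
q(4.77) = -17.54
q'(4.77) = -2.00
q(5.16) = -18.32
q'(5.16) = -2.00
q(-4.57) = 1.14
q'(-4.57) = -2.00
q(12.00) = -32.00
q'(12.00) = -2.00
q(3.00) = -14.00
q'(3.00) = -2.00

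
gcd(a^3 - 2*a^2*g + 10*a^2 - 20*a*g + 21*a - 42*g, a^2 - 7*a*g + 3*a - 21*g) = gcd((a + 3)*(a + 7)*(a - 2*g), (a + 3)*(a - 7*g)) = a + 3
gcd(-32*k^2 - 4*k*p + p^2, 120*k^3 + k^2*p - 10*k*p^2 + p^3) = -8*k + p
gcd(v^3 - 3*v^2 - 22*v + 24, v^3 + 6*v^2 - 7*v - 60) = v + 4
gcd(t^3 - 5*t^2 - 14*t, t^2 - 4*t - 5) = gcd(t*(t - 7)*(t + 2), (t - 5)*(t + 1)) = 1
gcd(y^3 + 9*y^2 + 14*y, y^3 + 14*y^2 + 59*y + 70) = y^2 + 9*y + 14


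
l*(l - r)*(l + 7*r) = l^3 + 6*l^2*r - 7*l*r^2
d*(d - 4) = d^2 - 4*d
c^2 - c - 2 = (c - 2)*(c + 1)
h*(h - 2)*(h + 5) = h^3 + 3*h^2 - 10*h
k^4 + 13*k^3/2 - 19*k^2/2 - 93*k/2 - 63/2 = (k - 3)*(k + 1)*(k + 3/2)*(k + 7)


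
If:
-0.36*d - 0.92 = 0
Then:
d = -2.56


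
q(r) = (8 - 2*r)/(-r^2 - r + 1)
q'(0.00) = 6.00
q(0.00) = 8.00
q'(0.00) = 6.00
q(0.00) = 8.00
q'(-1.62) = -1300041.32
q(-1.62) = -2554.55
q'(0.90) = 37.25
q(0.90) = -8.73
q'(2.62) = 0.47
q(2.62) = -0.33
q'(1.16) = 9.65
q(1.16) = -3.77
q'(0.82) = 73.31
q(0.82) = -12.92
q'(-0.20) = 2.02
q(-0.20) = 7.24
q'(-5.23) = -0.30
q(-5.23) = -0.87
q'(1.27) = 6.51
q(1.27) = -2.90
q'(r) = (8 - 2*r)*(2*r + 1)/(-r^2 - r + 1)^2 - 2/(-r^2 - r + 1)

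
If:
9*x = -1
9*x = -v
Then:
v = 1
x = -1/9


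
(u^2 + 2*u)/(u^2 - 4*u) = (u + 2)/(u - 4)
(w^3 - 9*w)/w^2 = w - 9/w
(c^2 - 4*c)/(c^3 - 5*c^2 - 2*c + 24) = c/(c^2 - c - 6)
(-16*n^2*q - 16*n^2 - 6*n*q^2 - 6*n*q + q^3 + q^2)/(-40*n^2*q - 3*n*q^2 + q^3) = (2*n*q + 2*n + q^2 + q)/(q*(5*n + q))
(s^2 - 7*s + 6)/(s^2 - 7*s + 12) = (s^2 - 7*s + 6)/(s^2 - 7*s + 12)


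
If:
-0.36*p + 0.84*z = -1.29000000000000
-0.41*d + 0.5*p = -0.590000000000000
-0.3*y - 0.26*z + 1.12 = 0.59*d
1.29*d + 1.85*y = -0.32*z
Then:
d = 3.40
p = 1.61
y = -2.23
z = -0.85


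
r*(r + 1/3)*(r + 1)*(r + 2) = r^4 + 10*r^3/3 + 3*r^2 + 2*r/3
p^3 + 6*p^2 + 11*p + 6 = (p + 1)*(p + 2)*(p + 3)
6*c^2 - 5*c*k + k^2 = (-3*c + k)*(-2*c + k)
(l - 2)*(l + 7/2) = l^2 + 3*l/2 - 7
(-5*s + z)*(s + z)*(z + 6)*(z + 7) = -5*s^2*z^2 - 65*s^2*z - 210*s^2 - 4*s*z^3 - 52*s*z^2 - 168*s*z + z^4 + 13*z^3 + 42*z^2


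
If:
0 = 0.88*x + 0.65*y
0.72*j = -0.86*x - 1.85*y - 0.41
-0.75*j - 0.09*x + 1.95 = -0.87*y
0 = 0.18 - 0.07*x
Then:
No Solution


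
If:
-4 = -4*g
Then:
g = 1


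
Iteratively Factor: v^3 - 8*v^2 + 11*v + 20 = (v - 4)*(v^2 - 4*v - 5) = (v - 4)*(v + 1)*(v - 5)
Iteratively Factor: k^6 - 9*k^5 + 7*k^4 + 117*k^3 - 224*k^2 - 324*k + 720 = (k + 3)*(k^5 - 12*k^4 + 43*k^3 - 12*k^2 - 188*k + 240) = (k - 5)*(k + 3)*(k^4 - 7*k^3 + 8*k^2 + 28*k - 48) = (k - 5)*(k - 2)*(k + 3)*(k^3 - 5*k^2 - 2*k + 24) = (k - 5)*(k - 4)*(k - 2)*(k + 3)*(k^2 - k - 6) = (k - 5)*(k - 4)*(k - 3)*(k - 2)*(k + 3)*(k + 2)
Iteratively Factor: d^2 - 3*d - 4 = (d + 1)*(d - 4)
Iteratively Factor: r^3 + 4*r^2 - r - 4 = (r + 4)*(r^2 - 1) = (r + 1)*(r + 4)*(r - 1)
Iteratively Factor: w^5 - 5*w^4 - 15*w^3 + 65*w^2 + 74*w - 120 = (w + 2)*(w^4 - 7*w^3 - w^2 + 67*w - 60) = (w - 5)*(w + 2)*(w^3 - 2*w^2 - 11*w + 12) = (w - 5)*(w - 4)*(w + 2)*(w^2 + 2*w - 3) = (w - 5)*(w - 4)*(w - 1)*(w + 2)*(w + 3)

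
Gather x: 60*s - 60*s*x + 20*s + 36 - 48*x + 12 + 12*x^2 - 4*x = 80*s + 12*x^2 + x*(-60*s - 52) + 48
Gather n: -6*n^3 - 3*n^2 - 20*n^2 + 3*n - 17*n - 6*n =-6*n^3 - 23*n^2 - 20*n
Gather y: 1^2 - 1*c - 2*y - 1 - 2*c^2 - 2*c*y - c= -2*c^2 - 2*c + y*(-2*c - 2)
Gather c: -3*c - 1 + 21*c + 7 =18*c + 6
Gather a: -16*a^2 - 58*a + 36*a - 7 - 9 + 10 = -16*a^2 - 22*a - 6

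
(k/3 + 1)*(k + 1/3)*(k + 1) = k^3/3 + 13*k^2/9 + 13*k/9 + 1/3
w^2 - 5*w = w*(w - 5)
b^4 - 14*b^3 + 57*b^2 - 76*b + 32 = (b - 8)*(b - 4)*(b - 1)^2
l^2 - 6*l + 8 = (l - 4)*(l - 2)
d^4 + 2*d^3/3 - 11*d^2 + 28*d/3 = d*(d - 7/3)*(d - 1)*(d + 4)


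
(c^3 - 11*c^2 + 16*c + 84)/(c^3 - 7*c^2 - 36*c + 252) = (c + 2)/(c + 6)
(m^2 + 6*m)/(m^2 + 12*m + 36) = m/(m + 6)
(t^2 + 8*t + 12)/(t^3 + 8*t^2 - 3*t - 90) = (t + 2)/(t^2 + 2*t - 15)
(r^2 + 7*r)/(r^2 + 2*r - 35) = r/(r - 5)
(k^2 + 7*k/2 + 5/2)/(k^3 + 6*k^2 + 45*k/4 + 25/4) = 2/(2*k + 5)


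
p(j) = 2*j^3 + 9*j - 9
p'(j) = 6*j^2 + 9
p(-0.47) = -13.44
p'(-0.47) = 10.33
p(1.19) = 5.08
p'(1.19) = 17.50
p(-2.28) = -53.22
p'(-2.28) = 40.19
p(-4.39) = -217.72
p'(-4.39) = 124.63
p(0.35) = -5.76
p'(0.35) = 9.74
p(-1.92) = -40.44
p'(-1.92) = 31.12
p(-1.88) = -39.21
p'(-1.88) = 30.21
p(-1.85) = -38.31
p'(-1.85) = 29.54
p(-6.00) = -495.00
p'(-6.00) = 225.00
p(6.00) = 477.00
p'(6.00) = 225.00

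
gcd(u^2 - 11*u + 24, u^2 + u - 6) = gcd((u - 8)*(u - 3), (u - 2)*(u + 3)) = 1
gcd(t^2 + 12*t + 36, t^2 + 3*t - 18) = t + 6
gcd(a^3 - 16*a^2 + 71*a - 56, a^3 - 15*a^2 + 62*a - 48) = a^2 - 9*a + 8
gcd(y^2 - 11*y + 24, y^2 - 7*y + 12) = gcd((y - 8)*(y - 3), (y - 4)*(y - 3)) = y - 3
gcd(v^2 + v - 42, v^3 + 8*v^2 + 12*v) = 1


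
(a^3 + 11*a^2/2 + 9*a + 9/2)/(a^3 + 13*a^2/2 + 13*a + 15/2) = (2*a + 3)/(2*a + 5)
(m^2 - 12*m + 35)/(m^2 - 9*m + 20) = (m - 7)/(m - 4)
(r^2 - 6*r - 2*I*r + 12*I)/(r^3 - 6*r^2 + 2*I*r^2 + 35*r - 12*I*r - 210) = (r - 2*I)/(r^2 + 2*I*r + 35)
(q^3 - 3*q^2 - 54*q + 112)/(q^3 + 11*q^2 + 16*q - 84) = (q - 8)/(q + 6)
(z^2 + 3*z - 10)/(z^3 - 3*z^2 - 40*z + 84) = (z + 5)/(z^2 - z - 42)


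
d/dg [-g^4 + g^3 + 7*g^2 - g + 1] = -4*g^3 + 3*g^2 + 14*g - 1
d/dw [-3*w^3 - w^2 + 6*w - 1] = -9*w^2 - 2*w + 6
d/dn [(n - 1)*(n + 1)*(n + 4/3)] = 3*n^2 + 8*n/3 - 1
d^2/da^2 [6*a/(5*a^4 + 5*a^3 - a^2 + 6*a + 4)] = 12*(a*(20*a^3 + 15*a^2 - 2*a + 6)^2 + (-20*a^3 - 15*a^2 - a*(30*a^2 + 15*a - 1) + 2*a - 6)*(5*a^4 + 5*a^3 - a^2 + 6*a + 4))/(5*a^4 + 5*a^3 - a^2 + 6*a + 4)^3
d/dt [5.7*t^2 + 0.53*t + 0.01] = 11.4*t + 0.53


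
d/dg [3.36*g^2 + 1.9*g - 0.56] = 6.72*g + 1.9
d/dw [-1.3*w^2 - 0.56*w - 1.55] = -2.6*w - 0.56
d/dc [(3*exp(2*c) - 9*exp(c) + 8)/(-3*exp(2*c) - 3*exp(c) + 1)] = (-36*exp(2*c) + 54*exp(c) + 15)*exp(c)/(9*exp(4*c) + 18*exp(3*c) + 3*exp(2*c) - 6*exp(c) + 1)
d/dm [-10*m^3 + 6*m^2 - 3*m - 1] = -30*m^2 + 12*m - 3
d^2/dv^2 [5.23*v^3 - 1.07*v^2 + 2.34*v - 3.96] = 31.38*v - 2.14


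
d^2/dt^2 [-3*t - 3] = 0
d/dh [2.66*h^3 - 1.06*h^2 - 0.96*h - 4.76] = 7.98*h^2 - 2.12*h - 0.96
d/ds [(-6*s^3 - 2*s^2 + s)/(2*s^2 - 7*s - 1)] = (-12*s^4 + 84*s^3 + 30*s^2 + 4*s - 1)/(4*s^4 - 28*s^3 + 45*s^2 + 14*s + 1)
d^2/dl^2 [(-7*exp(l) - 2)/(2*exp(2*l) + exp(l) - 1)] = (-28*exp(4*l) - 18*exp(3*l) - 96*exp(2*l) - 25*exp(l) - 9)*exp(l)/(8*exp(6*l) + 12*exp(5*l) - 6*exp(4*l) - 11*exp(3*l) + 3*exp(2*l) + 3*exp(l) - 1)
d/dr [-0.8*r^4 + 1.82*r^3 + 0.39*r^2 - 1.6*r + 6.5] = -3.2*r^3 + 5.46*r^2 + 0.78*r - 1.6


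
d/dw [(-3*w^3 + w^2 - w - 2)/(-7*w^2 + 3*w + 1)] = (21*w^4 - 18*w^3 - 13*w^2 - 26*w + 5)/(49*w^4 - 42*w^3 - 5*w^2 + 6*w + 1)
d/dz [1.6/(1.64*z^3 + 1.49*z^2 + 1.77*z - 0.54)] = (-7.872*z^2 - 4.768*z - 2.832)/(1.64*z^3 + 1.49*z^2 + 1.77*z - 0.54)^2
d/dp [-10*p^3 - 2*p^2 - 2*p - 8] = -30*p^2 - 4*p - 2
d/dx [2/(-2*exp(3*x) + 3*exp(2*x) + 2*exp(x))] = 4*(3*exp(2*x) - 3*exp(x) - 1)*exp(-x)/(-2*exp(2*x) + 3*exp(x) + 2)^2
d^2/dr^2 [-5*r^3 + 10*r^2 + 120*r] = 20 - 30*r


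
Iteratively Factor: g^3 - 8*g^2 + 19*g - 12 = (g - 4)*(g^2 - 4*g + 3) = (g - 4)*(g - 1)*(g - 3)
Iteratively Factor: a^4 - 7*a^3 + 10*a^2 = (a)*(a^3 - 7*a^2 + 10*a) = a^2*(a^2 - 7*a + 10) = a^2*(a - 5)*(a - 2)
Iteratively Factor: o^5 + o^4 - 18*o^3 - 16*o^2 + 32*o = (o + 2)*(o^4 - o^3 - 16*o^2 + 16*o) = (o - 1)*(o + 2)*(o^3 - 16*o) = (o - 4)*(o - 1)*(o + 2)*(o^2 + 4*o) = (o - 4)*(o - 1)*(o + 2)*(o + 4)*(o)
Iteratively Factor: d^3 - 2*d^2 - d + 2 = (d - 2)*(d^2 - 1) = (d - 2)*(d - 1)*(d + 1)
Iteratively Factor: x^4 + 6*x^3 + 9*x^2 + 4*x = (x + 4)*(x^3 + 2*x^2 + x) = (x + 1)*(x + 4)*(x^2 + x) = x*(x + 1)*(x + 4)*(x + 1)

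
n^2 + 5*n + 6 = (n + 2)*(n + 3)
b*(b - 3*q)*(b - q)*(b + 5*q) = b^4 + b^3*q - 17*b^2*q^2 + 15*b*q^3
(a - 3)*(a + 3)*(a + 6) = a^3 + 6*a^2 - 9*a - 54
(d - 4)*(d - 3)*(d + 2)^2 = d^4 - 3*d^3 - 12*d^2 + 20*d + 48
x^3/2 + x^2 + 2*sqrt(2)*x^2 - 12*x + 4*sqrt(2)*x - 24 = (x/2 + 1)*(x - 2*sqrt(2))*(x + 6*sqrt(2))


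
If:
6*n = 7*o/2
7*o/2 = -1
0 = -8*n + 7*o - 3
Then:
No Solution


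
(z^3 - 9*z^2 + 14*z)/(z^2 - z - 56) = z*(-z^2 + 9*z - 14)/(-z^2 + z + 56)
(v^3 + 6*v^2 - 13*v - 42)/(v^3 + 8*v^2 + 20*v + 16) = (v^2 + 4*v - 21)/(v^2 + 6*v + 8)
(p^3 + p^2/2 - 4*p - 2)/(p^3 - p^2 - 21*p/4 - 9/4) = 2*(p^2 - 4)/(2*p^2 - 3*p - 9)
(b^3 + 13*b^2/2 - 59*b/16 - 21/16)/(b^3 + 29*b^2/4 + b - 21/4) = (b + 1/4)/(b + 1)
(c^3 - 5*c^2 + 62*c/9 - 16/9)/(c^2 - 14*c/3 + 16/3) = c - 1/3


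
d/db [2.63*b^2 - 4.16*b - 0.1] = 5.26*b - 4.16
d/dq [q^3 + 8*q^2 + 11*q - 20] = 3*q^2 + 16*q + 11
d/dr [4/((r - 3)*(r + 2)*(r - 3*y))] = 4*(-(r - 3)*(r + 2) - (r - 3)*(r - 3*y) - (r + 2)*(r - 3*y))/((r - 3)^2*(r + 2)^2*(r - 3*y)^2)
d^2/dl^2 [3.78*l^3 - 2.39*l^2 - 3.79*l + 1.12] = 22.68*l - 4.78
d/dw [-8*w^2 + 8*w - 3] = 8 - 16*w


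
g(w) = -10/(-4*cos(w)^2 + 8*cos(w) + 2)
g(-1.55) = -4.62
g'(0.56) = -0.19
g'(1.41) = -6.57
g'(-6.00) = -0.02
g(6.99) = -1.73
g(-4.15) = 2.94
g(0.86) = -1.81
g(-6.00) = -1.67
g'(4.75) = 14.61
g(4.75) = -4.36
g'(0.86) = -0.69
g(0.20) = -1.67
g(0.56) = -1.69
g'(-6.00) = -0.02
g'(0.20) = -0.01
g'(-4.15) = -8.96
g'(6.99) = -0.37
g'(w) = -10*(-8*sin(w)*cos(w) + 8*sin(w))/(-4*cos(w)^2 + 8*cos(w) + 2)^2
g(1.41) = -3.15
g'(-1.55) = 16.71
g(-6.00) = -1.67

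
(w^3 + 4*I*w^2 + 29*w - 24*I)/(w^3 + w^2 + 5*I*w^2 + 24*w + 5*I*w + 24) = (w - I)/(w + 1)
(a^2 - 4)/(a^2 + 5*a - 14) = (a + 2)/(a + 7)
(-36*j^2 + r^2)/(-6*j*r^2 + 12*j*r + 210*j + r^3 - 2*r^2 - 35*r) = (6*j + r)/(r^2 - 2*r - 35)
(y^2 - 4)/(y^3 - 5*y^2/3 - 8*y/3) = 3*(4 - y^2)/(y*(-3*y^2 + 5*y + 8))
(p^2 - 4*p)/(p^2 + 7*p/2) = 2*(p - 4)/(2*p + 7)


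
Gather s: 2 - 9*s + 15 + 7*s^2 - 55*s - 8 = 7*s^2 - 64*s + 9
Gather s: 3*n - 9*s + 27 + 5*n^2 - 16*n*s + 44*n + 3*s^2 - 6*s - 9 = 5*n^2 + 47*n + 3*s^2 + s*(-16*n - 15) + 18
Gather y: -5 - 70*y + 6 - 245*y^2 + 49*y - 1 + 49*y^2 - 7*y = -196*y^2 - 28*y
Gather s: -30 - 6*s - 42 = -6*s - 72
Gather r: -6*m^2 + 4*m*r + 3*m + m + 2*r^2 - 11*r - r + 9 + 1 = -6*m^2 + 4*m + 2*r^2 + r*(4*m - 12) + 10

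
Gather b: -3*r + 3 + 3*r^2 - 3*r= 3*r^2 - 6*r + 3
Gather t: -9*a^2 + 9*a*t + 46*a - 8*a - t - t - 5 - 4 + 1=-9*a^2 + 38*a + t*(9*a - 2) - 8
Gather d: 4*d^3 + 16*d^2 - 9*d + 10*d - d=4*d^3 + 16*d^2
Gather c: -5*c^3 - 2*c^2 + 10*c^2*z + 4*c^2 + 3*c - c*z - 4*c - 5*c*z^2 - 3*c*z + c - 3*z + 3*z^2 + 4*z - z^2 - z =-5*c^3 + c^2*(10*z + 2) + c*(-5*z^2 - 4*z) + 2*z^2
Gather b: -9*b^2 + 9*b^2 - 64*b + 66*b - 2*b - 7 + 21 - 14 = 0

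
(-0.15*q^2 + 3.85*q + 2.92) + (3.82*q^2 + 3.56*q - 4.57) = 3.67*q^2 + 7.41*q - 1.65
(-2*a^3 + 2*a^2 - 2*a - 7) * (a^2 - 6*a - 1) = -2*a^5 + 14*a^4 - 12*a^3 + 3*a^2 + 44*a + 7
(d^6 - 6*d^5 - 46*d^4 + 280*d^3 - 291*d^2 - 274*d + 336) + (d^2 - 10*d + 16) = d^6 - 6*d^5 - 46*d^4 + 280*d^3 - 290*d^2 - 284*d + 352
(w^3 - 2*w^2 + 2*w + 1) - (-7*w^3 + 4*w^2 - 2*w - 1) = 8*w^3 - 6*w^2 + 4*w + 2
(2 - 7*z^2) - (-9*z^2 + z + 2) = 2*z^2 - z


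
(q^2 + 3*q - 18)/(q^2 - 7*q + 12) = (q + 6)/(q - 4)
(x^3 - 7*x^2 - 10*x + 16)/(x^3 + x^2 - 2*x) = (x - 8)/x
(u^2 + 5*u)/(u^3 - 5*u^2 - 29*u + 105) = u/(u^2 - 10*u + 21)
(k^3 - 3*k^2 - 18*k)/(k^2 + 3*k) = k - 6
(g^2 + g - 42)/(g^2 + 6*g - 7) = (g - 6)/(g - 1)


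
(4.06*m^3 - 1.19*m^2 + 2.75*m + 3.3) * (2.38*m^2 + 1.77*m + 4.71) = 9.6628*m^5 + 4.354*m^4 + 23.5613*m^3 + 7.1166*m^2 + 18.7935*m + 15.543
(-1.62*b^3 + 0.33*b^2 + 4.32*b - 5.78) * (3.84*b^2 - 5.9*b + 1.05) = -6.2208*b^5 + 10.8252*b^4 + 12.9408*b^3 - 47.3367*b^2 + 38.638*b - 6.069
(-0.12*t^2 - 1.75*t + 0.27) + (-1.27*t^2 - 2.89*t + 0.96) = -1.39*t^2 - 4.64*t + 1.23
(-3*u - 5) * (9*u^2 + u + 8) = -27*u^3 - 48*u^2 - 29*u - 40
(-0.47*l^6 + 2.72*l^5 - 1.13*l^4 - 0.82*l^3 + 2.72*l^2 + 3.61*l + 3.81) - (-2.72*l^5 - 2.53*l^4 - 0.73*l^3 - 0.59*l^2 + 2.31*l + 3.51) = -0.47*l^6 + 5.44*l^5 + 1.4*l^4 - 0.09*l^3 + 3.31*l^2 + 1.3*l + 0.3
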